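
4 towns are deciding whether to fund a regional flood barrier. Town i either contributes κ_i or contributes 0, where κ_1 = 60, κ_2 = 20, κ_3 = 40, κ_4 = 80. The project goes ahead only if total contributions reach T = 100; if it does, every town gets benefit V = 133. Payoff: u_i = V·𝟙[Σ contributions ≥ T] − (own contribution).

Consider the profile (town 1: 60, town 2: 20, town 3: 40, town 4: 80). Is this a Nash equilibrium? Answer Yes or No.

Total = 200 ≥ 100: provided.
Town 1 (pledges 60, payoff 73): dropping to 0 → total 140, payoff 133. Profitable deviation.

No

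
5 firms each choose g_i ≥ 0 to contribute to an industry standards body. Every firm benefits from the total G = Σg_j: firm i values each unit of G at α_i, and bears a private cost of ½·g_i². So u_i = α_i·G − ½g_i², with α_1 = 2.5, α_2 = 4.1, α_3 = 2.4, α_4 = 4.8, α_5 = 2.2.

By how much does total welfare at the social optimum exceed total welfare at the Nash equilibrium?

412.35

Firm i's FOC: ∂u_i/∂g_i = α_i − g_i = 0, so g_i* = α_i.
NE contributions = (2.5, 4.1, 2.4, 4.8, 2.2); G = 16.
W^NE = (Σα)·G − ½Σα_i² = 16² − ½·56.7 = 227.65.
Planner sets g_i = Σα_j = 16 for every i, so G^SO = 5·16 = 80.
W^SO = (Σα)·G^SO − ½·5·(Σα)² = (5/2)·16² = 640.
Deadweight loss = W^SO − W^NE = 412.35.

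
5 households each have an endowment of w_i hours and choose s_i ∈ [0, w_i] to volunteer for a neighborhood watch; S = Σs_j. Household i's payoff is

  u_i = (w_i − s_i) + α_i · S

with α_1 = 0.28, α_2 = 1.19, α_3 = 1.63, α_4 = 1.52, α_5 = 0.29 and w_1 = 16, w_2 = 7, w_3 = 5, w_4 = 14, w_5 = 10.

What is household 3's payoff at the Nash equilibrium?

42.38

∂u_i/∂s_i = α_i − 1, so household i contributes w_i if α_i > 1, else 0.
α_i > 1 for i ∈ {2, 3, 4}; NE contributions (0, 7, 5, 14, 0), S = 26.
u_3 = (5 − 5) + 1.63·26 = 42.38.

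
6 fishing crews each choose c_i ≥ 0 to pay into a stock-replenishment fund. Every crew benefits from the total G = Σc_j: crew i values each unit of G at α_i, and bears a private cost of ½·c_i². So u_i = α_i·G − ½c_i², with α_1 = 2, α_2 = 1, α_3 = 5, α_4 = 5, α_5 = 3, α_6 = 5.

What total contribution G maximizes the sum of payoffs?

126

Planner FOC: ∂(Σu_j)/∂c_i = (Σα_j) − c_i = 0, so c_i^SO = Σα_j = 21 for every i; G^SO = 126.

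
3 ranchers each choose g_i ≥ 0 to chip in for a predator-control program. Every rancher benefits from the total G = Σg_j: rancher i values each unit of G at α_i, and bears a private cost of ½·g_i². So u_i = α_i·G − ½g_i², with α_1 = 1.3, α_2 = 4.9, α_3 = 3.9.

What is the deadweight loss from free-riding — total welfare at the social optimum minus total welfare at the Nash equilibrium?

Rancher i's FOC: ∂u_i/∂g_i = α_i − g_i = 0, so g_i* = α_i.
NE contributions = (1.3, 4.9, 3.9); G = 10.1.
W^NE = (Σα)·G − ½Σα_i² = 10.1² − ½·40.91 = 81.555.
Planner sets g_i = Σα_j = 10.1 for every i, so G^SO = 3·10.1 = 30.3.
W^SO = (Σα)·G^SO − ½·3·(Σα)² = (3/2)·10.1² = 153.015.
Deadweight loss = W^SO − W^NE = 71.46.

71.46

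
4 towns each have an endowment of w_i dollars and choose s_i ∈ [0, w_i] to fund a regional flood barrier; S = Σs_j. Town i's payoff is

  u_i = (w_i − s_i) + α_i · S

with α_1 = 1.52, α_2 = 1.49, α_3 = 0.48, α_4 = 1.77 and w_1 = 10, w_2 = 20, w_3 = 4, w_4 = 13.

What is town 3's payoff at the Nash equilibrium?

∂u_i/∂s_i = α_i − 1, so town i contributes w_i if α_i > 1, else 0.
α_i > 1 for i ∈ {1, 2, 4}; NE contributions (10, 20, 0, 13), S = 43.
u_3 = (4 − 0) + 0.48·43 = 24.64.

24.64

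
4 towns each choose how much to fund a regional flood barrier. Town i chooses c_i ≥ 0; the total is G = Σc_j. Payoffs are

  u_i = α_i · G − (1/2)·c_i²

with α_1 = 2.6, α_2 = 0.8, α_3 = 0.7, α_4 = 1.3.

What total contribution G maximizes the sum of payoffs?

21.6

Planner FOC: ∂(Σu_j)/∂c_i = (Σα_j) − c_i = 0, so c_i^SO = Σα_j = 5.4 for every i; G^SO = 21.6.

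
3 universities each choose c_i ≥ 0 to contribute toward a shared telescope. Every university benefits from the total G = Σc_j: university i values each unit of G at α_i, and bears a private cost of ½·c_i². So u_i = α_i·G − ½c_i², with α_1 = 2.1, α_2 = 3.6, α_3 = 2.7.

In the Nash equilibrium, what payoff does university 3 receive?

University i's FOC: ∂u_i/∂c_i = α_i − c_i = 0, so c_i* = α_i.
NE contributions = (2.1, 3.6, 2.7); G = 8.4.
u_3 = α_3·G − ½·(c_3)² = 2.7·8.4 − ½·2.7² = 19.035.

19.035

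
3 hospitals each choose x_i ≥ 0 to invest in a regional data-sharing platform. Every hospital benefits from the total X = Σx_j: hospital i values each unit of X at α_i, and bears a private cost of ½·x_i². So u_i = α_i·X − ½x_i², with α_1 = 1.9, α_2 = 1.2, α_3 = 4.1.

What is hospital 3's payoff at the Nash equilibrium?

Hospital i's FOC: ∂u_i/∂x_i = α_i − x_i = 0, so x_i* = α_i.
NE contributions = (1.9, 1.2, 4.1); X = 7.2.
u_3 = α_3·X − ½·(x_3)² = 4.1·7.2 − ½·4.1² = 21.115.

21.115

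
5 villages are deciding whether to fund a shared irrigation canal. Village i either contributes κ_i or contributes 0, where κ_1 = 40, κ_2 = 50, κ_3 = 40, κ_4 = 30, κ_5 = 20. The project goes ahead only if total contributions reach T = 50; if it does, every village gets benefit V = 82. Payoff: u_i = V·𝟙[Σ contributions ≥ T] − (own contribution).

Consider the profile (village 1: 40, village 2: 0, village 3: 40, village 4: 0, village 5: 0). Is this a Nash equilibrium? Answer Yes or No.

Yes

Total = 80 ≥ 50: provided.
Village 1 (pledges 40, payoff 42): dropping to 0 → total 40, payoff 0. No gain.
Village 2 (pledges 0, payoff 82): pledging 50 → total 130, payoff 32. No gain.
Village 3 (pledges 40, payoff 42): dropping to 0 → total 40, payoff 0. No gain.
Village 4 (pledges 0, payoff 82): pledging 30 → total 110, payoff 52. No gain.
Village 5 (pledges 0, payoff 82): pledging 20 → total 100, payoff 62. No gain.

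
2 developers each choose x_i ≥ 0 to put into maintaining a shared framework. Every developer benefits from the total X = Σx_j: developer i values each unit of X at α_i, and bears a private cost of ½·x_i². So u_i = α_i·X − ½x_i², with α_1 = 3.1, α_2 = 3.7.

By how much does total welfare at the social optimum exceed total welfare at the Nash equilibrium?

Developer i's FOC: ∂u_i/∂x_i = α_i − x_i = 0, so x_i* = α_i.
NE contributions = (3.1, 3.7); X = 6.8.
W^NE = (Σα)·X − ½Σα_i² = 6.8² − ½·23.3 = 34.59.
Planner sets x_i = Σα_j = 6.8 for every i, so X^SO = 2·6.8 = 13.6.
W^SO = (Σα)·X^SO − ½·2·(Σα)² = (2/2)·6.8² = 46.24.
Deadweight loss = W^SO − W^NE = 11.65.

11.65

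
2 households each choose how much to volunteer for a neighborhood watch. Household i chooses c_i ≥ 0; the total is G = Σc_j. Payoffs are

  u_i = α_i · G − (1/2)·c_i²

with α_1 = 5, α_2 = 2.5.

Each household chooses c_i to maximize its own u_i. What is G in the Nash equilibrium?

7.5

Household i's FOC: ∂u_i/∂c_i = α_i − c_i = 0, so c_i* = α_i.
NE contributions = (5, 2.5); G = 7.5.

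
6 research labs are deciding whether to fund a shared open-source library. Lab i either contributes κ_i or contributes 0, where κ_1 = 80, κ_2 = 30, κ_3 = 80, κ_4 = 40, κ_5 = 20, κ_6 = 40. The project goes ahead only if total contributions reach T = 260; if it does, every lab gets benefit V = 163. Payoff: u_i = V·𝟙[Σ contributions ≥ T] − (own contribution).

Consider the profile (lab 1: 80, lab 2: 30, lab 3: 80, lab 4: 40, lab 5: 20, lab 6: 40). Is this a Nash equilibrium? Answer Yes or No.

Total = 290 ≥ 260: provided.
Lab 1 (pledges 80, payoff 83): dropping to 0 → total 210, payoff 0. No gain.
Lab 2 (pledges 30, payoff 133): dropping to 0 → total 260, payoff 163. Profitable deviation.

No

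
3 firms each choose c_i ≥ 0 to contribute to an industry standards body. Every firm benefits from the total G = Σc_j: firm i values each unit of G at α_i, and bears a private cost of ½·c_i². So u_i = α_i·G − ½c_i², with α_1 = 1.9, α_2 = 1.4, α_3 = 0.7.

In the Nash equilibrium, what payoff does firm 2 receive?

Firm i's FOC: ∂u_i/∂c_i = α_i − c_i = 0, so c_i* = α_i.
NE contributions = (1.9, 1.4, 0.7); G = 4.
u_2 = α_2·G − ½·(c_2)² = 1.4·4 − ½·1.4² = 4.62.

4.62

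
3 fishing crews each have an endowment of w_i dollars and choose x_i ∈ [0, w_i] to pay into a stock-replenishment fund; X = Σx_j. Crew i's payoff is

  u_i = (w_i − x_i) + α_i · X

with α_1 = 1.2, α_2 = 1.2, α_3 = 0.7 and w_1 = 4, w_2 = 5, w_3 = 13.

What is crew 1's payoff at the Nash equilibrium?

10.8

∂u_i/∂x_i = α_i − 1, so crew i contributes w_i if α_i > 1, else 0.
α_i > 1 for i ∈ {1, 2}; NE contributions (4, 5, 0), X = 9.
u_1 = (4 − 4) + 1.2·9 = 10.8.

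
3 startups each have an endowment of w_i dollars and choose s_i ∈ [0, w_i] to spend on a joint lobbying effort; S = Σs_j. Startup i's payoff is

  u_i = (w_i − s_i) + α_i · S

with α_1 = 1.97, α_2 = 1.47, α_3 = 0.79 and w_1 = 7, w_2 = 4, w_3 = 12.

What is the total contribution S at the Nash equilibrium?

∂u_i/∂s_i = α_i − 1, so startup i contributes w_i if α_i > 1, else 0.
α_i > 1 for i ∈ {1, 2}; NE contributions (7, 4, 0), S = 11.

11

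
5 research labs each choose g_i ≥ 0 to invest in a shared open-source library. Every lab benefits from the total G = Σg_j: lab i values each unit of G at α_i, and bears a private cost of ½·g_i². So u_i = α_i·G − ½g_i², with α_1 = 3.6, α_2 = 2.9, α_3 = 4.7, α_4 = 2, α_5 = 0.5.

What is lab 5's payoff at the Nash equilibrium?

Lab i's FOC: ∂u_i/∂g_i = α_i − g_i = 0, so g_i* = α_i.
NE contributions = (3.6, 2.9, 4.7, 2, 0.5); G = 13.7.
u_5 = α_5·G − ½·(g_5)² = 0.5·13.7 − ½·0.5² = 6.725.

6.725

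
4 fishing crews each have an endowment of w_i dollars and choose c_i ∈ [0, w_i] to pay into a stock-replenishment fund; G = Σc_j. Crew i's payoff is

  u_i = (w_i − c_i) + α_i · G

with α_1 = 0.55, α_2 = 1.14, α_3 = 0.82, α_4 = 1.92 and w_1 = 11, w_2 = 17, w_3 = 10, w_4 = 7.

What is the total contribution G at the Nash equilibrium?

24

∂u_i/∂c_i = α_i − 1, so crew i contributes w_i if α_i > 1, else 0.
α_i > 1 for i ∈ {2, 4}; NE contributions (0, 17, 0, 7), G = 24.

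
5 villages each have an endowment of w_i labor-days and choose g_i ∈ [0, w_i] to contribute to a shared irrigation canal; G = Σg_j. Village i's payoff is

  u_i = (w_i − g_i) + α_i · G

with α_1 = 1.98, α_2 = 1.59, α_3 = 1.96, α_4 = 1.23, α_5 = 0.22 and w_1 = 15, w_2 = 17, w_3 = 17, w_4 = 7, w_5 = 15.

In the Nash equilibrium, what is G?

56

∂u_i/∂g_i = α_i − 1, so village i contributes w_i if α_i > 1, else 0.
α_i > 1 for i ∈ {1, 2, 3, 4}; NE contributions (15, 17, 17, 7, 0), G = 56.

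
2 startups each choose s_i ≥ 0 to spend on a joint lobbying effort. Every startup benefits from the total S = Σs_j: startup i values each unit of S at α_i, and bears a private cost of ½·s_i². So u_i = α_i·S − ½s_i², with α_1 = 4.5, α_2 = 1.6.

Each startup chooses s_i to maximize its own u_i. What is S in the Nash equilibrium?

6.1

Startup i's FOC: ∂u_i/∂s_i = α_i − s_i = 0, so s_i* = α_i.
NE contributions = (4.5, 1.6); S = 6.1.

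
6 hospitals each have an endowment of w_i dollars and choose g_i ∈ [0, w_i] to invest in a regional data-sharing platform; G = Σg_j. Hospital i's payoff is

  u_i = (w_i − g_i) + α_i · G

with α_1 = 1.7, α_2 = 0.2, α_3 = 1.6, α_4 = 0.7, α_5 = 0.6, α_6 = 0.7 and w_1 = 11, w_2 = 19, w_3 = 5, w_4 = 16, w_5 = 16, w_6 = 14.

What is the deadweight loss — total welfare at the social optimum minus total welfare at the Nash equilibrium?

∂u_i/∂g_i = α_i − 1, so hospital i contributes w_i if α_i > 1, else 0.
α_i > 1 for i ∈ {1, 3}; NE contributions (11, 0, 5, 0, 0, 0), G = 16.
W^NE = Σw_i − G^NE + (Σα_i)·G^NE = 81 + 4.5·16 = 153.
Planner: ∂(Σu_j)/∂g_i = Σα_j − 1 = 4.5 > 0, so everyone contributes w_i; G^SO = 81, W^SO = 81 + 4.5·81 = 445.5.
Deadweight loss = 292.5.

292.5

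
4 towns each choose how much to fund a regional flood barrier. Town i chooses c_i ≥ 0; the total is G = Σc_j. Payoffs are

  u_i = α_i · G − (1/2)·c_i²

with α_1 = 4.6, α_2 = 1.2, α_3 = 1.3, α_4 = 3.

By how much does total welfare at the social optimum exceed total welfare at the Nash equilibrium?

118.655

Town i's FOC: ∂u_i/∂c_i = α_i − c_i = 0, so c_i* = α_i.
NE contributions = (4.6, 1.2, 1.3, 3); G = 10.1.
W^NE = (Σα)·G − ½Σα_i² = 10.1² − ½·33.29 = 85.365.
Planner sets c_i = Σα_j = 10.1 for every i, so G^SO = 4·10.1 = 40.4.
W^SO = (Σα)·G^SO − ½·4·(Σα)² = (4/2)·10.1² = 204.02.
Deadweight loss = W^SO − W^NE = 118.655.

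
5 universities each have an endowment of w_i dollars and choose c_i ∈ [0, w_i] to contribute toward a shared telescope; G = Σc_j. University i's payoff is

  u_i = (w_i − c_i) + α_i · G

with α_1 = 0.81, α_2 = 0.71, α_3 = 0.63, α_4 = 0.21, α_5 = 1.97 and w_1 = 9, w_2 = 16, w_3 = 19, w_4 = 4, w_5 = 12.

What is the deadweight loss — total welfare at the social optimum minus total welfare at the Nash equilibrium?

∂u_i/∂c_i = α_i − 1, so university i contributes w_i if α_i > 1, else 0.
α_i > 1 for i ∈ {5}; NE contributions (0, 0, 0, 0, 12), G = 12.
W^NE = Σw_i − G^NE + (Σα_i)·G^NE = 60 + 3.33·12 = 99.96.
Planner: ∂(Σu_j)/∂c_i = Σα_j − 1 = 3.33 > 0, so everyone contributes w_i; G^SO = 60, W^SO = 60 + 3.33·60 = 259.8.
Deadweight loss = 159.84.

159.84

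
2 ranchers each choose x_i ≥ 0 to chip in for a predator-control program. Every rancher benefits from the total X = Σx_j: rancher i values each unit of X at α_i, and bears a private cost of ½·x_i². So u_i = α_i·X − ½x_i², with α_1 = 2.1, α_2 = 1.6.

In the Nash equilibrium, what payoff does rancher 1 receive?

5.565

Rancher i's FOC: ∂u_i/∂x_i = α_i − x_i = 0, so x_i* = α_i.
NE contributions = (2.1, 1.6); X = 3.7.
u_1 = α_1·X − ½·(x_1)² = 2.1·3.7 − ½·2.1² = 5.565.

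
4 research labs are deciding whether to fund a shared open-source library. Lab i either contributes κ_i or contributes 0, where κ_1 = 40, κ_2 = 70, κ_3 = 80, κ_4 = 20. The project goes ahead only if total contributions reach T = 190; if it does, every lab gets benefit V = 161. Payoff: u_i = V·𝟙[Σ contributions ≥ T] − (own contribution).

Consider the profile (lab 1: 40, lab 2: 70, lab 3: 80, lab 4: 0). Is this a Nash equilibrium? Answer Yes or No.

Total = 190 ≥ 190: provided.
Lab 1 (pledges 40, payoff 121): dropping to 0 → total 150, payoff 0. No gain.
Lab 2 (pledges 70, payoff 91): dropping to 0 → total 120, payoff 0. No gain.
Lab 3 (pledges 80, payoff 81): dropping to 0 → total 110, payoff 0. No gain.
Lab 4 (pledges 0, payoff 161): pledging 20 → total 210, payoff 141. No gain.

Yes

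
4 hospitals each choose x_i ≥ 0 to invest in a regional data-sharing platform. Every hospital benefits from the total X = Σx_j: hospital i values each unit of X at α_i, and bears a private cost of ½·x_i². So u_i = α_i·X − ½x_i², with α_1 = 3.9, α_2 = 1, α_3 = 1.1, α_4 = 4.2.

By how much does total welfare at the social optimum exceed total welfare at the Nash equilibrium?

121.57

Hospital i's FOC: ∂u_i/∂x_i = α_i − x_i = 0, so x_i* = α_i.
NE contributions = (3.9, 1, 1.1, 4.2); X = 10.2.
W^NE = (Σα)·X − ½Σα_i² = 10.2² − ½·35.06 = 86.51.
Planner sets x_i = Σα_j = 10.2 for every i, so X^SO = 4·10.2 = 40.8.
W^SO = (Σα)·X^SO − ½·4·(Σα)² = (4/2)·10.2² = 208.08.
Deadweight loss = W^SO − W^NE = 121.57.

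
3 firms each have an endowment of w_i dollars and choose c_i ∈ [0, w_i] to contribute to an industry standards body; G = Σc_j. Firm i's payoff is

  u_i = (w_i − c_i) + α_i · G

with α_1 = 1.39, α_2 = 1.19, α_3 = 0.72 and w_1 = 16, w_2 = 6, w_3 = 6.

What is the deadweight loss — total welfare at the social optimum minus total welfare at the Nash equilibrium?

13.8

∂u_i/∂c_i = α_i − 1, so firm i contributes w_i if α_i > 1, else 0.
α_i > 1 for i ∈ {1, 2}; NE contributions (16, 6, 0), G = 22.
W^NE = Σw_i − G^NE + (Σα_i)·G^NE = 28 + 2.3·22 = 78.6.
Planner: ∂(Σu_j)/∂c_i = Σα_j − 1 = 2.3 > 0, so everyone contributes w_i; G^SO = 28, W^SO = 28 + 2.3·28 = 92.4.
Deadweight loss = 13.8.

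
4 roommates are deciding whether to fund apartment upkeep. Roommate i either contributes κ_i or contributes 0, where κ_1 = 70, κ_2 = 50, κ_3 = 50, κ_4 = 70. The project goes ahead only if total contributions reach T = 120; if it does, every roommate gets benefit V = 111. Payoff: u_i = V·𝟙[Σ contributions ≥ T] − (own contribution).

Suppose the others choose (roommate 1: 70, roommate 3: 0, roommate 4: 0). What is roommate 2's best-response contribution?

Others' total = 70. Contributing 50 brings total to 120 ≥ 120: gain V − κ_2 = 61.
Best response: 50.

50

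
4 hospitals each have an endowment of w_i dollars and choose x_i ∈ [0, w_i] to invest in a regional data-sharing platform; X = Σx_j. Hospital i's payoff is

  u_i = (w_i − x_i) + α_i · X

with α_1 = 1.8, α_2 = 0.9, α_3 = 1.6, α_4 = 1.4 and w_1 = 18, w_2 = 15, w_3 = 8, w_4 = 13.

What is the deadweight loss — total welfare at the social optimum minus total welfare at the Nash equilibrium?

70.5

∂u_i/∂x_i = α_i − 1, so hospital i contributes w_i if α_i > 1, else 0.
α_i > 1 for i ∈ {1, 3, 4}; NE contributions (18, 0, 8, 13), X = 39.
W^NE = Σw_i − X^NE + (Σα_i)·X^NE = 54 + 4.7·39 = 237.3.
Planner: ∂(Σu_j)/∂x_i = Σα_j − 1 = 4.7 > 0, so everyone contributes w_i; X^SO = 54, W^SO = 54 + 4.7·54 = 307.8.
Deadweight loss = 70.5.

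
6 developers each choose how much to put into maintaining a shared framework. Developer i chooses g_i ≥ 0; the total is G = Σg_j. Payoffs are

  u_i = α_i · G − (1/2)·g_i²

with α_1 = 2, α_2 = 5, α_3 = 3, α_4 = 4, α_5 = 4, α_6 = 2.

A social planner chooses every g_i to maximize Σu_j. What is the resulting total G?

120

Planner FOC: ∂(Σu_j)/∂g_i = (Σα_j) − g_i = 0, so g_i^SO = Σα_j = 20 for every i; G^SO = 120.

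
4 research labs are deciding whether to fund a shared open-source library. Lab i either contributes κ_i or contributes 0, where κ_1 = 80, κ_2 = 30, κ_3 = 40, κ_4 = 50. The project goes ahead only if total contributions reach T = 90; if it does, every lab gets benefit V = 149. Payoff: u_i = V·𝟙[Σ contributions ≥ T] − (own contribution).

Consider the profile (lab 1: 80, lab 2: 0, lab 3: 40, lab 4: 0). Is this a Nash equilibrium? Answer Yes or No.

Total = 120 ≥ 90: provided.
Lab 1 (pledges 80, payoff 69): dropping to 0 → total 40, payoff 0. No gain.
Lab 2 (pledges 0, payoff 149): pledging 30 → total 150, payoff 119. No gain.
Lab 3 (pledges 40, payoff 109): dropping to 0 → total 80, payoff 0. No gain.
Lab 4 (pledges 0, payoff 149): pledging 50 → total 170, payoff 99. No gain.

Yes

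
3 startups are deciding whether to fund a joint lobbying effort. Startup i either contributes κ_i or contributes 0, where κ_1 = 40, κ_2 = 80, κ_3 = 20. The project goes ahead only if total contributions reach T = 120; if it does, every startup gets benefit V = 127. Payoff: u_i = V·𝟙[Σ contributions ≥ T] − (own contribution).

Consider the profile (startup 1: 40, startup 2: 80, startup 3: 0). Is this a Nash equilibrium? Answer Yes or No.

Total = 120 ≥ 120: provided.
Startup 1 (pledges 40, payoff 87): dropping to 0 → total 80, payoff 0. No gain.
Startup 2 (pledges 80, payoff 47): dropping to 0 → total 40, payoff 0. No gain.
Startup 3 (pledges 0, payoff 127): pledging 20 → total 140, payoff 107. No gain.

Yes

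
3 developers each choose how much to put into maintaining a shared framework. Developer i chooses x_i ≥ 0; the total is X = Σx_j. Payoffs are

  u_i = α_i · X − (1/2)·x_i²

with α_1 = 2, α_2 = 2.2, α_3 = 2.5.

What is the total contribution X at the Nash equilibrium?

Developer i's FOC: ∂u_i/∂x_i = α_i − x_i = 0, so x_i* = α_i.
NE contributions = (2, 2.2, 2.5); X = 6.7.

6.7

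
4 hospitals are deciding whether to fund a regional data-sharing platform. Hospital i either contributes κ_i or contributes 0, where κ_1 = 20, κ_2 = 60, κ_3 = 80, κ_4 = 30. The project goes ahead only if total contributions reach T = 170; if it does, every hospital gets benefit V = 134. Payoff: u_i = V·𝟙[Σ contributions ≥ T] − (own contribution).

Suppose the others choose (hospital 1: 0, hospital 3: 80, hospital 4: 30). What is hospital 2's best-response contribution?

60

Others' total = 110. Contributing 60 brings total to 170 ≥ 170: gain V − κ_2 = 74.
Best response: 60.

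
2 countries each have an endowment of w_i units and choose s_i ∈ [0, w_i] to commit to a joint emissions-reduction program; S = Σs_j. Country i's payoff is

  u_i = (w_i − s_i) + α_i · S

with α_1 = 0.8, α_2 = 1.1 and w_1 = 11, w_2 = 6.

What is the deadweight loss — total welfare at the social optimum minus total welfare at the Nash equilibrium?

9.9

∂u_i/∂s_i = α_i − 1, so country i contributes w_i if α_i > 1, else 0.
α_i > 1 for i ∈ {2}; NE contributions (0, 6), S = 6.
W^NE = Σw_i − S^NE + (Σα_i)·S^NE = 17 + 0.9·6 = 22.4.
Planner: ∂(Σu_j)/∂s_i = Σα_j − 1 = 0.9 > 0, so everyone contributes w_i; S^SO = 17, W^SO = 17 + 0.9·17 = 32.3.
Deadweight loss = 9.9.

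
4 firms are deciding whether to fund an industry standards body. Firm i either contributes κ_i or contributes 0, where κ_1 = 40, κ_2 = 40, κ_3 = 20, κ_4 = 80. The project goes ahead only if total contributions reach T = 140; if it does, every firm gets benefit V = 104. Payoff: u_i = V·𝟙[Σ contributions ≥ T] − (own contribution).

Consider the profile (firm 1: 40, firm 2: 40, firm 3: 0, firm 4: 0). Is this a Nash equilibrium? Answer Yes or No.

Total = 80 < 140: not provided.
Firm 1 (pledges 40, payoff -40): dropping to 0 → total 40, payoff 0. Profitable deviation.

No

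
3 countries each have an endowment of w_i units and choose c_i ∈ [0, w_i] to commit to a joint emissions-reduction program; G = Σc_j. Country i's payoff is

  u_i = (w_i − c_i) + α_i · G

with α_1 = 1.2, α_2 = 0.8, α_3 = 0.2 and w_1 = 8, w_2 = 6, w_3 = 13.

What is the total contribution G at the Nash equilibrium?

∂u_i/∂c_i = α_i − 1, so country i contributes w_i if α_i > 1, else 0.
α_i > 1 for i ∈ {1}; NE contributions (8, 0, 0), G = 8.

8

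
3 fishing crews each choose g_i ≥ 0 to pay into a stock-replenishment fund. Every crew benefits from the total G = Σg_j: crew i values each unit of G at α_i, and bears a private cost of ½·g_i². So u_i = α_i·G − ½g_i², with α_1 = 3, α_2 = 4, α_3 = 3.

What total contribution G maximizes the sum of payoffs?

Planner FOC: ∂(Σu_j)/∂g_i = (Σα_j) − g_i = 0, so g_i^SO = Σα_j = 10 for every i; G^SO = 30.

30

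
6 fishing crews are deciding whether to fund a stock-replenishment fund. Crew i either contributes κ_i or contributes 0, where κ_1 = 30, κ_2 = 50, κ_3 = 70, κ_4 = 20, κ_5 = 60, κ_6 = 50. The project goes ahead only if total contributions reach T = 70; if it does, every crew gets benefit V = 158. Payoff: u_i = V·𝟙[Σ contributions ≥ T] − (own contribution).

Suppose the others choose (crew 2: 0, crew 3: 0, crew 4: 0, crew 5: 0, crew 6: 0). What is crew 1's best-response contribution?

Others' total = 0. Even contributing 30 gives 30 < 70: no benefit either way.
Best response: 0.

0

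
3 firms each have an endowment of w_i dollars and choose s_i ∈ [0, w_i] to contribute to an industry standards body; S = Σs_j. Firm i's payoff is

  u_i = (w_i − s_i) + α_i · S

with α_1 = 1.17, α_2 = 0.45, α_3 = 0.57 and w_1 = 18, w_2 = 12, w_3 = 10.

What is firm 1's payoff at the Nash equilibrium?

∂u_i/∂s_i = α_i − 1, so firm i contributes w_i if α_i > 1, else 0.
α_i > 1 for i ∈ {1}; NE contributions (18, 0, 0), S = 18.
u_1 = (18 − 18) + 1.17·18 = 21.06.

21.06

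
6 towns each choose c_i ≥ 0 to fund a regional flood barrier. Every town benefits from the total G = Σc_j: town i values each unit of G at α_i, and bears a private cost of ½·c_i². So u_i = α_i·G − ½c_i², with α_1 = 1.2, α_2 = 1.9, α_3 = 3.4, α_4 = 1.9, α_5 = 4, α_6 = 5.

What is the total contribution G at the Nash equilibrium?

17.4

Town i's FOC: ∂u_i/∂c_i = α_i − c_i = 0, so c_i* = α_i.
NE contributions = (1.2, 1.9, 3.4, 1.9, 4, 5); G = 17.4.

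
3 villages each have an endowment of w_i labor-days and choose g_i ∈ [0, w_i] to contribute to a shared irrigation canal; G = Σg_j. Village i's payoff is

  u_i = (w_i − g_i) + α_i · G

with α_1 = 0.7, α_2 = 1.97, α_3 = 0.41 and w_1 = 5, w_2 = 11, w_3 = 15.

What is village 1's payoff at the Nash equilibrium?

12.7

∂u_i/∂g_i = α_i − 1, so village i contributes w_i if α_i > 1, else 0.
α_i > 1 for i ∈ {2}; NE contributions (0, 11, 0), G = 11.
u_1 = (5 − 0) + 0.7·11 = 12.7.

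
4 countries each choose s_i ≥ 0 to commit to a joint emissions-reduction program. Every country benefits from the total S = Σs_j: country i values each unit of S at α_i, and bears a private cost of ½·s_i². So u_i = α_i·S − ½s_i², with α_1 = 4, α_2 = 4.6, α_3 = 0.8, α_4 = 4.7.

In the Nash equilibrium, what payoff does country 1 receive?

48.4

Country i's FOC: ∂u_i/∂s_i = α_i − s_i = 0, so s_i* = α_i.
NE contributions = (4, 4.6, 0.8, 4.7); S = 14.1.
u_1 = α_1·S − ½·(s_1)² = 4·14.1 − ½·4² = 48.4.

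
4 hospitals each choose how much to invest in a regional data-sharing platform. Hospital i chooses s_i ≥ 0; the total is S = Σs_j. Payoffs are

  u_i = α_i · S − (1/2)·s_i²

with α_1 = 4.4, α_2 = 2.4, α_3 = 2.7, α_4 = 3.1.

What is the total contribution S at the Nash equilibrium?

12.6

Hospital i's FOC: ∂u_i/∂s_i = α_i − s_i = 0, so s_i* = α_i.
NE contributions = (4.4, 2.4, 2.7, 3.1); S = 12.6.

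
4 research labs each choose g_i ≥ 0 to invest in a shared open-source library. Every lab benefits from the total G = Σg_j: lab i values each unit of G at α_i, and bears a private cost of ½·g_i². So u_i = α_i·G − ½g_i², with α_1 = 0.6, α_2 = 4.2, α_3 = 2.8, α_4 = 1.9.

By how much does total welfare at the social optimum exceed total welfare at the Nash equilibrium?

Lab i's FOC: ∂u_i/∂g_i = α_i − g_i = 0, so g_i* = α_i.
NE contributions = (0.6, 4.2, 2.8, 1.9); G = 9.5.
W^NE = (Σα)·G − ½Σα_i² = 9.5² − ½·29.45 = 75.525.
Planner sets g_i = Σα_j = 9.5 for every i, so G^SO = 4·9.5 = 38.
W^SO = (Σα)·G^SO − ½·4·(Σα)² = (4/2)·9.5² = 180.5.
Deadweight loss = W^SO − W^NE = 104.975.

104.975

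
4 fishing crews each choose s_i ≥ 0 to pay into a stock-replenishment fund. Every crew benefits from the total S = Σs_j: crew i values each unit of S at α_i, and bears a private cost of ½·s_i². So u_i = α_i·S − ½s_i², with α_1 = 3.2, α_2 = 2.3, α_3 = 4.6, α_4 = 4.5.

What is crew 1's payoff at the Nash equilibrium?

41.6

Crew i's FOC: ∂u_i/∂s_i = α_i − s_i = 0, so s_i* = α_i.
NE contributions = (3.2, 2.3, 4.6, 4.5); S = 14.6.
u_1 = α_1·S − ½·(s_1)² = 3.2·14.6 − ½·3.2² = 41.6.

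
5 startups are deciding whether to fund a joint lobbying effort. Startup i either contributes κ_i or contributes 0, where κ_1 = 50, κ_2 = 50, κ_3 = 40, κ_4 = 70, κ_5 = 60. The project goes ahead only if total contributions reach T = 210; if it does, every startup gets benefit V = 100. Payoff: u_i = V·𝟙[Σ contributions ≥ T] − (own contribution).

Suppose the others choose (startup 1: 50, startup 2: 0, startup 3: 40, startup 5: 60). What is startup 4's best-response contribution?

Others' total = 150. Contributing 70 brings total to 220 ≥ 210: gain V − κ_4 = 30.
Best response: 70.

70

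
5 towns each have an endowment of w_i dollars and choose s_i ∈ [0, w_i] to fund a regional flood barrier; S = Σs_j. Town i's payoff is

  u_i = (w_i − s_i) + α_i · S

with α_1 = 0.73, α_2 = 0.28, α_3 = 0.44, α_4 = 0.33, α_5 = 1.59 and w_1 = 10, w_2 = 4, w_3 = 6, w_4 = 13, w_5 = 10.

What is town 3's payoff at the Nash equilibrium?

∂u_i/∂s_i = α_i − 1, so town i contributes w_i if α_i > 1, else 0.
α_i > 1 for i ∈ {5}; NE contributions (0, 0, 0, 0, 10), S = 10.
u_3 = (6 − 0) + 0.44·10 = 10.4.

10.4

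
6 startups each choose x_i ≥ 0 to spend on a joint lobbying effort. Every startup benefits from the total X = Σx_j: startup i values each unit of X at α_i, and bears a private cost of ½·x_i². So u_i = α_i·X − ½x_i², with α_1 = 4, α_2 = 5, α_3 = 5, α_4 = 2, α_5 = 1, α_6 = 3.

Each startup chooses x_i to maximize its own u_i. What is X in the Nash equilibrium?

20

Startup i's FOC: ∂u_i/∂x_i = α_i − x_i = 0, so x_i* = α_i.
NE contributions = (4, 5, 5, 2, 1, 3); X = 20.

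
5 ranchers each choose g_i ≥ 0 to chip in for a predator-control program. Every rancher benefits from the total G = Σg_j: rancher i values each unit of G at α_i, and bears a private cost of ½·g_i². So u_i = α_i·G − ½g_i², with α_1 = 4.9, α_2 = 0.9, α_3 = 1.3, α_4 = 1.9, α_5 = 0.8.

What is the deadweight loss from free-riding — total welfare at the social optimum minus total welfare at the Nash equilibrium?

159.44

Rancher i's FOC: ∂u_i/∂g_i = α_i − g_i = 0, so g_i* = α_i.
NE contributions = (4.9, 0.9, 1.3, 1.9, 0.8); G = 9.8.
W^NE = (Σα)·G − ½Σα_i² = 9.8² − ½·30.76 = 80.66.
Planner sets g_i = Σα_j = 9.8 for every i, so G^SO = 5·9.8 = 49.
W^SO = (Σα)·G^SO − ½·5·(Σα)² = (5/2)·9.8² = 240.1.
Deadweight loss = W^SO − W^NE = 159.44.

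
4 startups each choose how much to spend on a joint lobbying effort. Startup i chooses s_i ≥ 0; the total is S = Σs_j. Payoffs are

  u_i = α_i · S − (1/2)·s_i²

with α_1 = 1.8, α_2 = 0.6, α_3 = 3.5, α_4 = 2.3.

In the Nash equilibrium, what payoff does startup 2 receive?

Startup i's FOC: ∂u_i/∂s_i = α_i − s_i = 0, so s_i* = α_i.
NE contributions = (1.8, 0.6, 3.5, 2.3); S = 8.2.
u_2 = α_2·S − ½·(s_2)² = 0.6·8.2 − ½·0.6² = 4.74.

4.74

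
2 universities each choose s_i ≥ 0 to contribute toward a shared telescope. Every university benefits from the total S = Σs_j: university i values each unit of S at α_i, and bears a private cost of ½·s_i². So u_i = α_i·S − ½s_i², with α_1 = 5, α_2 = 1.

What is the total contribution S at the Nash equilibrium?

6

University i's FOC: ∂u_i/∂s_i = α_i − s_i = 0, so s_i* = α_i.
NE contributions = (5, 1); S = 6.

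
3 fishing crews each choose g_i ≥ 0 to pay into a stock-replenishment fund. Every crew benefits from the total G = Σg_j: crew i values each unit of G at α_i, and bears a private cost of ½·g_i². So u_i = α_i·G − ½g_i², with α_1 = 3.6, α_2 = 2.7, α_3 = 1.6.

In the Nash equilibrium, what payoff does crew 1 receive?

Crew i's FOC: ∂u_i/∂g_i = α_i − g_i = 0, so g_i* = α_i.
NE contributions = (3.6, 2.7, 1.6); G = 7.9.
u_1 = α_1·G − ½·(g_1)² = 3.6·7.9 − ½·3.6² = 21.96.

21.96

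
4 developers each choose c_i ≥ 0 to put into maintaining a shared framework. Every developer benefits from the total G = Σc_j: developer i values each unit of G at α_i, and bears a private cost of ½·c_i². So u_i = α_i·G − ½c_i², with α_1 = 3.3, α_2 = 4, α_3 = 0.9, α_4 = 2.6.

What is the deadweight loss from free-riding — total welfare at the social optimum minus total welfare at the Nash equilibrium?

133.87

Developer i's FOC: ∂u_i/∂c_i = α_i − c_i = 0, so c_i* = α_i.
NE contributions = (3.3, 4, 0.9, 2.6); G = 10.8.
W^NE = (Σα)·G − ½Σα_i² = 10.8² − ½·34.46 = 99.41.
Planner sets c_i = Σα_j = 10.8 for every i, so G^SO = 4·10.8 = 43.2.
W^SO = (Σα)·G^SO − ½·4·(Σα)² = (4/2)·10.8² = 233.28.
Deadweight loss = W^SO − W^NE = 133.87.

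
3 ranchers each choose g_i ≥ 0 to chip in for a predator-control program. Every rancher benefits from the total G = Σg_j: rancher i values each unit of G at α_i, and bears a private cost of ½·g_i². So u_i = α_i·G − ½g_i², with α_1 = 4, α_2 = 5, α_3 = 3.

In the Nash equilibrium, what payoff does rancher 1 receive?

40

Rancher i's FOC: ∂u_i/∂g_i = α_i − g_i = 0, so g_i* = α_i.
NE contributions = (4, 5, 3); G = 12.
u_1 = α_1·G − ½·(g_1)² = 4·12 − ½·4² = 40.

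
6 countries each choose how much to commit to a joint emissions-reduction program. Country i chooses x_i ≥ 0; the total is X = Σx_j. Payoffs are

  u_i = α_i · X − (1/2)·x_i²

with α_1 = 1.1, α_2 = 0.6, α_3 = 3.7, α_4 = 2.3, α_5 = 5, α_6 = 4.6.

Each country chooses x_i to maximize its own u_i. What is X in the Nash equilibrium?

Country i's FOC: ∂u_i/∂x_i = α_i − x_i = 0, so x_i* = α_i.
NE contributions = (1.1, 0.6, 3.7, 2.3, 5, 4.6); X = 17.3.

17.3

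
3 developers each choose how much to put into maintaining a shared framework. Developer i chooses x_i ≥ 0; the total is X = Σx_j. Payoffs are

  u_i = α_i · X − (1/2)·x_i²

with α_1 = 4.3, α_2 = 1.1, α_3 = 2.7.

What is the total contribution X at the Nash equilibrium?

8.1

Developer i's FOC: ∂u_i/∂x_i = α_i − x_i = 0, so x_i* = α_i.
NE contributions = (4.3, 1.1, 2.7); X = 8.1.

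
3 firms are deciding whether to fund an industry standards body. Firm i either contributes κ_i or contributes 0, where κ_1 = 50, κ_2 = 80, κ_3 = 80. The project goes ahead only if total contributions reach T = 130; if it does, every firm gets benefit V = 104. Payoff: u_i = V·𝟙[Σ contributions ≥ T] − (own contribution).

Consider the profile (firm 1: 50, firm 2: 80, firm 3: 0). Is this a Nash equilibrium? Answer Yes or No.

Yes

Total = 130 ≥ 130: provided.
Firm 1 (pledges 50, payoff 54): dropping to 0 → total 80, payoff 0. No gain.
Firm 2 (pledges 80, payoff 24): dropping to 0 → total 50, payoff 0. No gain.
Firm 3 (pledges 0, payoff 104): pledging 80 → total 210, payoff 24. No gain.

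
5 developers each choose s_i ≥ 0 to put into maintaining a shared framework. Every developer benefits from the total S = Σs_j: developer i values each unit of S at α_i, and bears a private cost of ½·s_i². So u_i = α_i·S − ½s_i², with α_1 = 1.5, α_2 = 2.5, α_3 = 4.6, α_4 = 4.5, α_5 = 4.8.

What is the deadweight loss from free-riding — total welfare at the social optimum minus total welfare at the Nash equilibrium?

Developer i's FOC: ∂u_i/∂s_i = α_i − s_i = 0, so s_i* = α_i.
NE contributions = (1.5, 2.5, 4.6, 4.5, 4.8); S = 17.9.
W^NE = (Σα)·S − ½Σα_i² = 17.9² − ½·72.95 = 283.935.
Planner sets s_i = Σα_j = 17.9 for every i, so S^SO = 5·17.9 = 89.5.
W^SO = (Σα)·S^SO − ½·5·(Σα)² = (5/2)·17.9² = 801.025.
Deadweight loss = W^SO − W^NE = 517.09.

517.09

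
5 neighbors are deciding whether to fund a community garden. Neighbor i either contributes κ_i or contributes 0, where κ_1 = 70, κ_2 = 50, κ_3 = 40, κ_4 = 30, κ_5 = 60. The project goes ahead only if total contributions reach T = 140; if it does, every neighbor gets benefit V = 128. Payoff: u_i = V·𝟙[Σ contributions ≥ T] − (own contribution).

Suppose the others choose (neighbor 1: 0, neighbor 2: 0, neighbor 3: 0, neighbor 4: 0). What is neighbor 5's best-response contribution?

0

Others' total = 0. Even contributing 60 gives 60 < 140: no benefit either way.
Best response: 0.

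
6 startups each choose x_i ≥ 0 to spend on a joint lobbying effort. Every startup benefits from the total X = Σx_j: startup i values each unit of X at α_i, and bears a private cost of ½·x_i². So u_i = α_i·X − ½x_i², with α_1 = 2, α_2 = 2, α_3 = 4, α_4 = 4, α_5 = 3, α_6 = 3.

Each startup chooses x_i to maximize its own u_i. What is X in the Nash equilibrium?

18

Startup i's FOC: ∂u_i/∂x_i = α_i − x_i = 0, so x_i* = α_i.
NE contributions = (2, 2, 4, 4, 3, 3); X = 18.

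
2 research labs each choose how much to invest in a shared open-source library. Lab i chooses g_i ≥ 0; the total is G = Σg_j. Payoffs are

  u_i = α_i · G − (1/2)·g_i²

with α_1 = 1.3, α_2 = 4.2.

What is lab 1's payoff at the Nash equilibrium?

6.305

Lab i's FOC: ∂u_i/∂g_i = α_i − g_i = 0, so g_i* = α_i.
NE contributions = (1.3, 4.2); G = 5.5.
u_1 = α_1·G − ½·(g_1)² = 1.3·5.5 − ½·1.3² = 6.305.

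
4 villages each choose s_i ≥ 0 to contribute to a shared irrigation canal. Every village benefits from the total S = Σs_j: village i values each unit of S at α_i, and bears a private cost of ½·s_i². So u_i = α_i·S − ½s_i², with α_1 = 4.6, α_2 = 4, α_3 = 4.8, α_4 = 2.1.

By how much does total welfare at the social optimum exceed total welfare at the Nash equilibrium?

Village i's FOC: ∂u_i/∂s_i = α_i − s_i = 0, so s_i* = α_i.
NE contributions = (4.6, 4, 4.8, 2.1); S = 15.5.
W^NE = (Σα)·S − ½Σα_i² = 15.5² − ½·64.61 = 207.945.
Planner sets s_i = Σα_j = 15.5 for every i, so S^SO = 4·15.5 = 62.
W^SO = (Σα)·S^SO − ½·4·(Σα)² = (4/2)·15.5² = 480.5.
Deadweight loss = W^SO − W^NE = 272.555.

272.555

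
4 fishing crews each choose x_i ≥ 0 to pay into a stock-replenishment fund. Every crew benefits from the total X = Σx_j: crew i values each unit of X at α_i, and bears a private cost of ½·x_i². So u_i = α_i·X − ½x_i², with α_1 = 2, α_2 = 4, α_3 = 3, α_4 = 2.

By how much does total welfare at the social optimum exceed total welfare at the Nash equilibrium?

137.5

Crew i's FOC: ∂u_i/∂x_i = α_i − x_i = 0, so x_i* = α_i.
NE contributions = (2, 4, 3, 2); X = 11.
W^NE = (Σα)·X − ½Σα_i² = 11² − ½·33 = 104.5.
Planner sets x_i = Σα_j = 11 for every i, so X^SO = 4·11 = 44.
W^SO = (Σα)·X^SO − ½·4·(Σα)² = (4/2)·11² = 242.
Deadweight loss = W^SO − W^NE = 137.5.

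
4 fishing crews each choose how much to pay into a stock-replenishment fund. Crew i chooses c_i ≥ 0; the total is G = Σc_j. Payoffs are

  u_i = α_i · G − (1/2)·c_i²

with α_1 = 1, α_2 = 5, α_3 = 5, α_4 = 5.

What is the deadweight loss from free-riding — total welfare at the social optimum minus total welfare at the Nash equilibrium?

294

Crew i's FOC: ∂u_i/∂c_i = α_i − c_i = 0, so c_i* = α_i.
NE contributions = (1, 5, 5, 5); G = 16.
W^NE = (Σα)·G − ½Σα_i² = 16² − ½·76 = 218.
Planner sets c_i = Σα_j = 16 for every i, so G^SO = 4·16 = 64.
W^SO = (Σα)·G^SO − ½·4·(Σα)² = (4/2)·16² = 512.
Deadweight loss = W^SO − W^NE = 294.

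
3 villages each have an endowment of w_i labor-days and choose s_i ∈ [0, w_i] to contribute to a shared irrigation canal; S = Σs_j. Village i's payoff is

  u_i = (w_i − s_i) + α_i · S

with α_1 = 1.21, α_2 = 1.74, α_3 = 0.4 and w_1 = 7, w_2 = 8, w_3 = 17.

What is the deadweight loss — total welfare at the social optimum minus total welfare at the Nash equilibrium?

39.95

∂u_i/∂s_i = α_i − 1, so village i contributes w_i if α_i > 1, else 0.
α_i > 1 for i ∈ {1, 2}; NE contributions (7, 8, 0), S = 15.
W^NE = Σw_i − S^NE + (Σα_i)·S^NE = 32 + 2.35·15 = 67.25.
Planner: ∂(Σu_j)/∂s_i = Σα_j − 1 = 2.35 > 0, so everyone contributes w_i; S^SO = 32, W^SO = 32 + 2.35·32 = 107.2.
Deadweight loss = 39.95.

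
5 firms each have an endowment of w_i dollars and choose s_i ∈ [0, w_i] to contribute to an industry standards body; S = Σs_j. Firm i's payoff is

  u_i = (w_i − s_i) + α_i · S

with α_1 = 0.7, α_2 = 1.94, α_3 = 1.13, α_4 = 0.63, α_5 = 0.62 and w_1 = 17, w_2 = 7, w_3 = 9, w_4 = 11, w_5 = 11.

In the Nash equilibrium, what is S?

∂u_i/∂s_i = α_i − 1, so firm i contributes w_i if α_i > 1, else 0.
α_i > 1 for i ∈ {2, 3}; NE contributions (0, 7, 9, 0, 0), S = 16.

16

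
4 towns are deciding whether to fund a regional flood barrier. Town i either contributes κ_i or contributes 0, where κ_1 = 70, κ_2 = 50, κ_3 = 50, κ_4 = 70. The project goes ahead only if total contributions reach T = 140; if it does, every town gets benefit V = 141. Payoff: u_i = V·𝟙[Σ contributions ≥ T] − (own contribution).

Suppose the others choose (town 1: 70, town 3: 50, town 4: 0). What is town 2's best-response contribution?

Others' total = 120. Contributing 50 brings total to 170 ≥ 140: gain V − κ_2 = 91.
Best response: 50.

50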